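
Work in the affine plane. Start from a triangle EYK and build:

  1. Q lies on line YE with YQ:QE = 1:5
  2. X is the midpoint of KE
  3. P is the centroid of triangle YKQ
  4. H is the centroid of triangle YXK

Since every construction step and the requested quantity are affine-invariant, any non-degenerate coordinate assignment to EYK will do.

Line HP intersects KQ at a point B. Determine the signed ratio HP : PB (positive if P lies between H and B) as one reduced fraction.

Assign E = (0, 0), Y = (1, 0), K = (0, 1) — the answer is frame-independent, so this choice is without loss of generality.
1. Q lies on line YE with YQ:QE = 1:5 ⇒ Q = (5/6, 0)
2. X is the midpoint of KE ⇒ X = (0, 1/2)
3. P is the centroid of triangle YKQ ⇒ P = (11/18, 1/3)
4. H is the centroid of triangle YXK ⇒ H = (1/3, 1/2)
line HP meets KQ at B = (1/2, 2/5)
P = H + t·(B−H) with t = 5/3, so HP:PB = 5/3:-2/3

HP:PB = -5/2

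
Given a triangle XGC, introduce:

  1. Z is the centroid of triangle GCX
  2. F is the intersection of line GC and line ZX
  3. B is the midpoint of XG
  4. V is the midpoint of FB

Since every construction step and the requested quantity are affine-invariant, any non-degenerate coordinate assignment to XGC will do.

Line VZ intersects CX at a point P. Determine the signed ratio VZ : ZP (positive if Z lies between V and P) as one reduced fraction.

Work in coordinates with X = (0, 0), G = (1, 0), C = (0, 1).
1. Z is the centroid of triangle GCX ⇒ Z = (1/3, 1/3)
2. F is the intersection of line GC and line ZX ⇒ F = (1/2, 1/2)
3. B is the midpoint of XG ⇒ B = (1/2, 0)
4. V is the midpoint of FB ⇒ V = (1/2, 1/4)
line VZ meets CX at P = (0, 1/2)
Z = V + t·(P−V) with t = 1/3, so VZ:ZP = 1/3:2/3

VZ:ZP = 1/2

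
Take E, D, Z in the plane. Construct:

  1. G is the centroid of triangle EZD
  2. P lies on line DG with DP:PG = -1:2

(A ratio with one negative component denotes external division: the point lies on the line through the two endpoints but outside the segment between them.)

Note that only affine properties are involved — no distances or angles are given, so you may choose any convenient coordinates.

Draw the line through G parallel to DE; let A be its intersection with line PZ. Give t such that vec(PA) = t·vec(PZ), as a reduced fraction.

Assign E = (0, 0), D = (1, 0), Z = (0, 1) — the answer is frame-independent, so this choice is without loss of generality.
1. G is the centroid of triangle EZD ⇒ G = (1/3, 1/3)
2. P lies on line DG with DP:PG = -1:2 ⇒ P = (5/3, -1/3)
through G parallel to DE: direction (-1, 0); meets PZ at A = (5/6, 1/3)
A = P + t·(Z−P) with t = 1/2

t = 1/2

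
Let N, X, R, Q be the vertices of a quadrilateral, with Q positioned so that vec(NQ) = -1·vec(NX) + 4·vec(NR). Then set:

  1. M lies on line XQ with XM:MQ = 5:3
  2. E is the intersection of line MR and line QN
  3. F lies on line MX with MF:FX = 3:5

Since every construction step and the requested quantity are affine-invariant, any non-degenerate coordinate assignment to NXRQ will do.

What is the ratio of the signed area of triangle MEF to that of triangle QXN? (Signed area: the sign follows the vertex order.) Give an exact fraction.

[MEF]:[QXN] = -45/128

Assign N = (0, 0), X = (1, 0), R = (0, 1), Q = (-1, 4) — the answer is frame-independent, so this choice is without loss of generality.
1. M lies on line XQ with XM:MQ = 5:3 ⇒ M = (-1/4, 5/2)
2. E is the intersection of line MR and line QN ⇒ E = (1/2, -2)
3. F lies on line MX with MF:FX = 3:5 ⇒ F = (7/32, 25/16)
2·[MEF] = 45/32, 2·[QXN] = -4
[MEF]:[QXN] = 45/32:-4 = -45/128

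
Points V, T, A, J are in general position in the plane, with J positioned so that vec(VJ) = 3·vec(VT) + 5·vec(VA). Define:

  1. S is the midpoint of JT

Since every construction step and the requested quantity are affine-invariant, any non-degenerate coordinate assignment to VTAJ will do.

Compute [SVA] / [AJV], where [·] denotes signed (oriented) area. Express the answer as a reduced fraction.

[SVA]:[AJV] = 2/3

Choose coordinates V = (0, 0), T = (1, 0), A = (0, 1), J = (3, 5).
1. S is the midpoint of JT ⇒ S = (2, 5/2)
2·[SVA] = -2, 2·[AJV] = -3
[SVA]:[AJV] = -2:-3 = 2/3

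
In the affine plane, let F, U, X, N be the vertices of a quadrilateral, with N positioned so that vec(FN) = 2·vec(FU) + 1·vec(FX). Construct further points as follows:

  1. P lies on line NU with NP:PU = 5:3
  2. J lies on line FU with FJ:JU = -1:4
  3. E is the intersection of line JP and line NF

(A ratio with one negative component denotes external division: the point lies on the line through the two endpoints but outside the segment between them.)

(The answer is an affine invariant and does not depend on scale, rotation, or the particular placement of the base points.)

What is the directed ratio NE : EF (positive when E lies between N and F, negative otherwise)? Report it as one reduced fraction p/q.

Set F = (0, 0), U = (1, 0), X = (0, 1), N = (2, 1); any affine frame gives the same invariant.
1. P lies on line NU with NP:PU = 5:3 ⇒ P = (11/8, 3/8)
2. J lies on line FU with FJ:JU = -1:4 ⇒ J = (-1/3, 0)
3. E is the intersection of line JP and line NF ⇒ E = (6/23, 3/23)
E = N + t·(F−N) with t = 20/23, so NE:EF = t:(1−t) = 20/23:3/23

NE:EF = 20/3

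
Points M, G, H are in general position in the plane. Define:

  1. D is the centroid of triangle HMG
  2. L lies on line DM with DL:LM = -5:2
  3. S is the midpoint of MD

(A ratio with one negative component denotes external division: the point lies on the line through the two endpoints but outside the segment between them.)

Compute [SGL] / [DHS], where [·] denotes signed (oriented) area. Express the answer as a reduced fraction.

Work in coordinates with M = (0, 0), G = (1, 0), H = (0, 1).
1. D is the centroid of triangle HMG ⇒ D = (1/3, 1/3)
2. L lies on line DM with DL:LM = -5:2 ⇒ L = (-2/9, -2/9)
3. S is the midpoint of MD ⇒ S = (1/6, 1/6)
2·[SGL] = -7/18, 2·[DHS] = 1/6
[SGL]:[DHS] = -7/18:1/6 = -7/3

[SGL]:[DHS] = -7/3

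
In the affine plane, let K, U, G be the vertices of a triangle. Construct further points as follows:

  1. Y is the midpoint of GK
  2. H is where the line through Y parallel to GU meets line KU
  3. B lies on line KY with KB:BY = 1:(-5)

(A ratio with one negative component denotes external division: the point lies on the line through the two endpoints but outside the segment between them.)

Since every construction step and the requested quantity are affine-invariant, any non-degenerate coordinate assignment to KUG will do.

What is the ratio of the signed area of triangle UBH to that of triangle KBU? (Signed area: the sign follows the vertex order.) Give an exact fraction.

[UBH]:[KBU] = -1/2

Set K = (0, 0), U = (1, 0), G = (0, 1); any affine frame gives the same invariant.
1. Y is the midpoint of GK ⇒ Y = (0, 1/2)
2. H is where the line through Y parallel to GU meets line KU ⇒ H = (1/2, 0)
3. B lies on line KY with KB:BY = 1:(-5) ⇒ B = (0, -1/8)
2·[UBH] = -1/16, 2·[KBU] = 1/8
[UBH]:[KBU] = -1/16:1/8 = -1/2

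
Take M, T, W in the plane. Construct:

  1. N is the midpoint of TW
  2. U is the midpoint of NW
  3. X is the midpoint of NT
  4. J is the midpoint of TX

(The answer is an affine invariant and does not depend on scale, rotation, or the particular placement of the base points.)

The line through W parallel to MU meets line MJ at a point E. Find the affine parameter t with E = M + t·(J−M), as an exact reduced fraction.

Assign M = (0, 0), T = (1, 0), W = (0, 1) — the answer is frame-independent, so this choice is without loss of generality.
1. N is the midpoint of TW ⇒ N = (1/2, 1/2)
2. U is the midpoint of NW ⇒ U = (1/4, 3/4)
3. X is the midpoint of NT ⇒ X = (3/4, 1/4)
4. J is the midpoint of TX ⇒ J = (7/8, 1/8)
through W parallel to MU: direction (1/4, 3/4); meets MJ at E = (-7/20, -1/20)
E = M + t·(J−M) with t = -2/5

t = -2/5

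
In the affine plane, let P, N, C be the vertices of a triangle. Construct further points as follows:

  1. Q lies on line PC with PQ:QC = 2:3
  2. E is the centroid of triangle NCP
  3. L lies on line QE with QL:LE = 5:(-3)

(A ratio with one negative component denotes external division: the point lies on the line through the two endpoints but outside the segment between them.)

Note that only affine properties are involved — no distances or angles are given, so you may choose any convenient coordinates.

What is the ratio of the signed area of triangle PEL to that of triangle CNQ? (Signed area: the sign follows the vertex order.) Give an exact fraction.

[PEL]:[CNQ] = 1/3

Assign P = (0, 0), N = (1, 0), C = (0, 1) — the answer is frame-independent, so this choice is without loss of generality.
1. Q lies on line PC with PQ:QC = 2:3 ⇒ Q = (0, 2/5)
2. E is the centroid of triangle NCP ⇒ E = (1/3, 1/3)
3. L lies on line QE with QL:LE = 5:(-3) ⇒ L = (5/6, 7/30)
2·[PEL] = -1/5, 2·[CNQ] = -3/5
[PEL]:[CNQ] = -1/5:-3/5 = 1/3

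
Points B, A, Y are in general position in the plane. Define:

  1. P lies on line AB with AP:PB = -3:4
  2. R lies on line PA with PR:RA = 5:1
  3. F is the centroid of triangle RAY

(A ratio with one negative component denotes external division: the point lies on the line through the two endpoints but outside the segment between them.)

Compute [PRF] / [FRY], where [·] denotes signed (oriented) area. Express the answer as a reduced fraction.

Set B = (0, 0), A = (1, 0), Y = (0, 1); any affine frame gives the same invariant.
1. P lies on line AB with AP:PB = -3:4 ⇒ P = (4, 0)
2. R lies on line PA with PR:RA = 5:1 ⇒ R = (3/2, 0)
3. F is the centroid of triangle RAY ⇒ F = (5/6, 1/3)
2·[PRF] = -5/6, 2·[FRY] = 1/6
[PRF]:[FRY] = -5/6:1/6 = -5

[PRF]:[FRY] = -5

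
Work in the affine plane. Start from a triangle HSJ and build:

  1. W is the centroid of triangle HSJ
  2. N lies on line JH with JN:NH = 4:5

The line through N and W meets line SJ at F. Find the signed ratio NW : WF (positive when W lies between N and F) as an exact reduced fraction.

Work in coordinates with H = (0, 0), S = (1, 0), J = (0, 1).
1. W is the centroid of triangle HSJ ⇒ W = (1/3, 1/3)
2. N lies on line JH with JN:NH = 4:5 ⇒ N = (0, 5/9)
line NW meets SJ at F = (4/3, -1/3)
W = N + t·(F−N) with t = 1/4, so NW:WF = 1/4:3/4

NW:WF = 1/3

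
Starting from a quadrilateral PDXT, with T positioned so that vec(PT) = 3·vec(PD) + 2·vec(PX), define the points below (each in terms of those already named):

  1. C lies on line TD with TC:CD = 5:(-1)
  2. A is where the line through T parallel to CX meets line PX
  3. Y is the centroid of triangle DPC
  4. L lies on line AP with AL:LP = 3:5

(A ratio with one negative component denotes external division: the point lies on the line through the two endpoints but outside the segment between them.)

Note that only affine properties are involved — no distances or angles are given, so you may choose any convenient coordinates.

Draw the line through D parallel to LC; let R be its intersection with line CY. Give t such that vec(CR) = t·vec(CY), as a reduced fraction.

t = 189/8

Choose coordinates P = (0, 0), D = (1, 0), X = (0, 1), T = (3, 2).
1. C lies on line TD with TC:CD = 5:(-1) ⇒ C = (1/2, -1/2)
2. A is where the line through T parallel to CX meets line PX ⇒ A = (0, 11)
3. Y is the centroid of triangle DPC ⇒ Y = (1/2, -1/6)
4. L lies on line AP with AL:LP = 3:5 ⇒ L = (0, 55/8)
through D parallel to LC: direction (1/2, -59/8); meets CY at R = (1/2, 59/8)
R = C + t·(Y−C) with t = 189/8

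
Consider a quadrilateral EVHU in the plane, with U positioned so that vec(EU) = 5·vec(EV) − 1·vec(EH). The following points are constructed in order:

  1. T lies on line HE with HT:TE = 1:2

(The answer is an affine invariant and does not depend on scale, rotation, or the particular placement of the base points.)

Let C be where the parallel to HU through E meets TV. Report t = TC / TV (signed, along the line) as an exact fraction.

t = 5/2

Set E = (0, 0), V = (1, 0), H = (0, 1), U = (5, -1); any affine frame gives the same invariant.
1. T lies on line HE with HT:TE = 1:2 ⇒ T = (0, 2/3)
through E parallel to HU: direction (5, -2); meets TV at C = (5/2, -1)
C = T + t·(V−T) with t = 5/2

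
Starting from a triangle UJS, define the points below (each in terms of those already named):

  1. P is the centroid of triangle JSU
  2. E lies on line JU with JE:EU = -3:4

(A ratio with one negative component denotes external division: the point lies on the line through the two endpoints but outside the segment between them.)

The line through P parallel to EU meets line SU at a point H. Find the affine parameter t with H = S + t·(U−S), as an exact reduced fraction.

t = 2/3

Choose coordinates U = (0, 0), J = (1, 0), S = (0, 1).
1. P is the centroid of triangle JSU ⇒ P = (1/3, 1/3)
2. E lies on line JU with JE:EU = -3:4 ⇒ E = (4, 0)
through P parallel to EU: direction (-4, 0); meets SU at H = (0, 1/3)
H = S + t·(U−S) with t = 2/3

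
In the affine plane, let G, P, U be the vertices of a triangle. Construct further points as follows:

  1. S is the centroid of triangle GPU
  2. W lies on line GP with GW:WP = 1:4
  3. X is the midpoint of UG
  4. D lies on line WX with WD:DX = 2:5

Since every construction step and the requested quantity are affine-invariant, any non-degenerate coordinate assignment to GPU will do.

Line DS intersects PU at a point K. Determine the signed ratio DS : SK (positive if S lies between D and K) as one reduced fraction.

Assign G = (0, 0), P = (1, 0), U = (0, 1) — the answer is frame-independent, so this choice is without loss of generality.
1. S is the centroid of triangle GPU ⇒ S = (1/3, 1/3)
2. W lies on line GP with GW:WP = 1:4 ⇒ W = (1/5, 0)
3. X is the midpoint of UG ⇒ X = (0, 1/2)
4. D lies on line WX with WD:DX = 2:5 ⇒ D = (1/7, 1/7)
line DS meets PU at K = (1/2, 1/2)
S = D + t·(K−D) with t = 8/15, so DS:SK = 8/15:7/15

DS:SK = 8/7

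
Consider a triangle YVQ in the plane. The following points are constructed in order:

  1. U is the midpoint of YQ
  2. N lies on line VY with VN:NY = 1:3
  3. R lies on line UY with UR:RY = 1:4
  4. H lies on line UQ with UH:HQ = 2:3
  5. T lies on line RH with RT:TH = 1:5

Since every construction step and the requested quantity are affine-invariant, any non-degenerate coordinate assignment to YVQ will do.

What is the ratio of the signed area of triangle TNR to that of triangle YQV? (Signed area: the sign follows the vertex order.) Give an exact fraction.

Set Y = (0, 0), V = (1, 0), Q = (0, 1); any affine frame gives the same invariant.
1. U is the midpoint of YQ ⇒ U = (0, 1/2)
2. N lies on line VY with VN:NY = 1:3 ⇒ N = (3/4, 0)
3. R lies on line UY with UR:RY = 1:4 ⇒ R = (0, 2/5)
4. H lies on line UQ with UH:HQ = 2:3 ⇒ H = (0, 7/10)
5. T lies on line RH with RT:TH = 1:5 ⇒ T = (0, 9/20)
2·[TNR] = -3/80, 2·[YQV] = -1
[TNR]:[YQV] = -3/80:-1 = 3/80

[TNR]:[YQV] = 3/80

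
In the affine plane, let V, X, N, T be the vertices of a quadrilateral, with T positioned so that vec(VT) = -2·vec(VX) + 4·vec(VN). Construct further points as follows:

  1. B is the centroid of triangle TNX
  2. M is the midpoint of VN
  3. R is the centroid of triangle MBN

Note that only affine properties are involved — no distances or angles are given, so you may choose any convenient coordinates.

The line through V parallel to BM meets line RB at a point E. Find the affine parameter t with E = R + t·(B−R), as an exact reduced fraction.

Set V = (0, 0), X = (1, 0), N = (0, 1), T = (-2, 4); any affine frame gives the same invariant.
1. B is the centroid of triangle TNX ⇒ B = (-1/3, 5/3)
2. M is the midpoint of VN ⇒ M = (0, 1/2)
3. R is the centroid of triangle MBN ⇒ R = (-1/9, 19/18)
through V parallel to BM: direction (1/3, -7/6); meets RB at E = (-1, 7/2)
E = R + t·(B−R) with t = 4

t = 4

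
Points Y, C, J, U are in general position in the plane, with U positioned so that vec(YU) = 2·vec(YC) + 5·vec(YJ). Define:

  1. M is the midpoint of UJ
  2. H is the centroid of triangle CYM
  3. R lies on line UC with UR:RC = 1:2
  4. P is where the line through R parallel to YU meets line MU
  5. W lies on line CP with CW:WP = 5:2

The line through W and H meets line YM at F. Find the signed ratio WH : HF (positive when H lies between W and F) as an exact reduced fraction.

Assign Y = (0, 0), C = (1, 0), J = (0, 1), U = (2, 5) — the answer is frame-independent, so this choice is without loss of generality.
1. M is the midpoint of UJ ⇒ M = (1, 3)
2. H is the centroid of triangle CYM ⇒ H = (2/3, 1)
3. R lies on line UC with UR:RC = 1:2 ⇒ R = (5/3, 10/3)
4. P is where the line through R parallel to YU meets line MU ⇒ P = (11/3, 25/3)
5. W lies on line CP with CW:WP = 5:2 ⇒ W = (61/21, 125/21)
line WH meets YM at F = (-67/111, -67/37)
H = W + t·(F−W) with t = 37/58, so WH:HF = 37/58:21/58

WH:HF = 37/21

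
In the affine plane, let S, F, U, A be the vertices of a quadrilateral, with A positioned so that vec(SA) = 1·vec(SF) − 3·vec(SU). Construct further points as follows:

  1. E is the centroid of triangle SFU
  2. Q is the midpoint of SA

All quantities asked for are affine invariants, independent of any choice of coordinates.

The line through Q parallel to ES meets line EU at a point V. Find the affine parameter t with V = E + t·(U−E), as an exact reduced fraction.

t = -2

Work in coordinates with S = (0, 0), F = (1, 0), U = (0, 1), A = (1, -3).
1. E is the centroid of triangle SFU ⇒ E = (1/3, 1/3)
2. Q is the midpoint of SA ⇒ Q = (1/2, -3/2)
through Q parallel to ES: direction (-1/3, -1/3); meets EU at V = (1, -1)
V = E + t·(U−E) with t = -2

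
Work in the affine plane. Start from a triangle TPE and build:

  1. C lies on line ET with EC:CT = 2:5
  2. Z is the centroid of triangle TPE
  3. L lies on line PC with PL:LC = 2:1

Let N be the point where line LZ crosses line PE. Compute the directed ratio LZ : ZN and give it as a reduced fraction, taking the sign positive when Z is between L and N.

LZ:ZN = -3/7

Set T = (0, 0), P = (1, 0), E = (0, 1); any affine frame gives the same invariant.
1. C lies on line ET with EC:CT = 2:5 ⇒ C = (0, 5/7)
2. Z is the centroid of triangle TPE ⇒ Z = (1/3, 1/3)
3. L lies on line PC with PL:LC = 2:1 ⇒ L = (1/3, 10/21)
line LZ meets PE at N = (1/3, 2/3)
Z = L + t·(N−L) with t = -3/4, so LZ:ZN = -3/4:7/4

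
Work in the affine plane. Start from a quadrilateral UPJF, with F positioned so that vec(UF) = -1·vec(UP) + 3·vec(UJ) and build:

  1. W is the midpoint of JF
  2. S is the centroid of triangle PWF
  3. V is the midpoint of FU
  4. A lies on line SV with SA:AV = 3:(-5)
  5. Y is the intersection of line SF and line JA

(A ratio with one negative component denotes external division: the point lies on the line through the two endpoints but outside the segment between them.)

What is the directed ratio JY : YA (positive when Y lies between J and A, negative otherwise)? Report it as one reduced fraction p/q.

Assign U = (0, 0), P = (1, 0), J = (0, 1), F = (-1, 3) — the answer is frame-independent, so this choice is without loss of generality.
1. W is the midpoint of JF ⇒ W = (-1/2, 2)
2. S is the centroid of triangle PWF ⇒ S = (-1/6, 5/3)
3. V is the midpoint of FU ⇒ V = (-1/2, 3/2)
4. A lies on line SV with SA:AV = 3:(-5) ⇒ A = (1/3, 23/12)
5. Y is the intersection of line SF and line JA ⇒ Y = (8/87, 109/87)
Y = J + t·(A−J) with t = 8/29, so JY:YA = t:(1−t) = 8/29:21/29

JY:YA = 8/21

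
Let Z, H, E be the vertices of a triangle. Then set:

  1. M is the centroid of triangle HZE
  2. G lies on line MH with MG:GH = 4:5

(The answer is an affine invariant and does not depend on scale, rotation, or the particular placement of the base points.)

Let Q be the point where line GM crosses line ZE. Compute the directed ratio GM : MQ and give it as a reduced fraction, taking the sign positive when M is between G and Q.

Assign Z = (0, 0), H = (1, 0), E = (0, 1) — the answer is frame-independent, so this choice is without loss of generality.
1. M is the centroid of triangle HZE ⇒ M = (1/3, 1/3)
2. G lies on line MH with MG:GH = 4:5 ⇒ G = (17/27, 5/27)
line GM meets ZE at Q = (0, 1/2)
M = G + t·(Q−G) with t = 8/17, so GM:MQ = 8/17:9/17

GM:MQ = 8/9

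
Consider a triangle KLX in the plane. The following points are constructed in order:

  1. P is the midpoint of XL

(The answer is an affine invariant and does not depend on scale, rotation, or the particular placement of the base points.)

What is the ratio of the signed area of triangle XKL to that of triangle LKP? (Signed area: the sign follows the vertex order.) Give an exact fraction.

Set K = (0, 0), L = (1, 0), X = (0, 1); any affine frame gives the same invariant.
1. P is the midpoint of XL ⇒ P = (1/2, 1/2)
2·[XKL] = 1, 2·[LKP] = -1/2
[XKL]:[LKP] = 1:-1/2 = -2

[XKL]:[LKP] = -2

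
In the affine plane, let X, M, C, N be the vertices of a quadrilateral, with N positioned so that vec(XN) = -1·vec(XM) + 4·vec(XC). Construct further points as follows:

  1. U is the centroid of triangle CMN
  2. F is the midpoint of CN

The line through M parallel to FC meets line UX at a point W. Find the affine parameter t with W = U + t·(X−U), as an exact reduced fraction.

Choose coordinates X = (0, 0), M = (1, 0), C = (0, 1), N = (-1, 4).
1. U is the centroid of triangle CMN ⇒ U = (0, 5/3)
2. F is the midpoint of CN ⇒ F = (-1/2, 5/2)
through M parallel to FC: direction (1/2, -3/2); meets UX at W = (0, 3)
W = U + t·(X−U) with t = -4/5

t = -4/5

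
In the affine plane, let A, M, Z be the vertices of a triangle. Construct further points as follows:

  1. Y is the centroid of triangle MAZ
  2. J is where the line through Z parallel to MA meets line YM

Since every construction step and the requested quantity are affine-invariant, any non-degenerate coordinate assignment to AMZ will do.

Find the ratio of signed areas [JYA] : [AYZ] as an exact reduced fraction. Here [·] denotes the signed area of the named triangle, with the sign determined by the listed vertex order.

Assign A = (0, 0), M = (1, 0), Z = (0, 1) — the answer is frame-independent, so this choice is without loss of generality.
1. Y is the centroid of triangle MAZ ⇒ Y = (1/3, 1/3)
2. J is where the line through Z parallel to MA meets line YM ⇒ J = (-1, 1)
2·[JYA] = -2/3, 2·[AYZ] = 1/3
[JYA]:[AYZ] = -2/3:1/3 = -2

[JYA]:[AYZ] = -2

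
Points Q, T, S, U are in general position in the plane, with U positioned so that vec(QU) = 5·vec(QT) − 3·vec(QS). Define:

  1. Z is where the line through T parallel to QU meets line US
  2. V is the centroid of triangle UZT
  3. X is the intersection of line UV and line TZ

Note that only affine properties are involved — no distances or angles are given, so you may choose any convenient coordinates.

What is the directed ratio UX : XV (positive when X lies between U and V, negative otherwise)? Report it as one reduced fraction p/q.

UX:XV = -3

Choose coordinates Q = (0, 0), T = (1, 0), S = (0, 1), U = (5, -3).
1. Z is where the line through T parallel to QU meets line US ⇒ Z = (2, -3/5)
2. V is the centroid of triangle UZT ⇒ V = (8/3, -6/5)
3. X is the intersection of line UV and line TZ ⇒ X = (3/2, -3/10)
X = U + t·(V−U) with t = 3/2, so UX:XV = t:(1−t) = 3/2:-1/2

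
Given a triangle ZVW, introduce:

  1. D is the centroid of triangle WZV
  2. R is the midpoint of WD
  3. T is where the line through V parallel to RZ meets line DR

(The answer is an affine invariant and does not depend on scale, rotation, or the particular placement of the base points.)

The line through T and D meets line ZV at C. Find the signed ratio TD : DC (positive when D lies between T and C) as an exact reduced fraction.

TD:DC = -3

Assign Z = (0, 0), V = (1, 0), W = (0, 1) — the answer is frame-independent, so this choice is without loss of generality.
1. D is the centroid of triangle WZV ⇒ D = (1/3, 1/3)
2. R is the midpoint of WD ⇒ R = (1/6, 2/3)
3. T is where the line through V parallel to RZ meets line DR ⇒ T = (5/6, -2/3)
line TD meets ZV at C = (1/2, 0)
D = T + t·(C−T) with t = 3/2, so TD:DC = 3/2:-1/2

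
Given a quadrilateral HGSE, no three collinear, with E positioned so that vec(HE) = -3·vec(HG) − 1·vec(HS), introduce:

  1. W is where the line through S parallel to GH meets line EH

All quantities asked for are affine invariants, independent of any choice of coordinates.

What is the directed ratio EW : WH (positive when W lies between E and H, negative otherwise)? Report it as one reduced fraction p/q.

EW:WH = -2

Choose coordinates H = (0, 0), G = (1, 0), S = (0, 1), E = (-3, -1).
1. W is where the line through S parallel to GH meets line EH ⇒ W = (3, 1)
W = E + t·(H−E) with t = 2, so EW:WH = t:(1−t) = 2:-1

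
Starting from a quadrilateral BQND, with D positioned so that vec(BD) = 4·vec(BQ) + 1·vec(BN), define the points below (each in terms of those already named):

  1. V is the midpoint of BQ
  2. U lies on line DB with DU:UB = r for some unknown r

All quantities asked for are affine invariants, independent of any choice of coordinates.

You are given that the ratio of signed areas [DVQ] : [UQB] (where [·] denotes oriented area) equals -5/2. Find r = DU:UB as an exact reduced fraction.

r = 4

Assign B = (0, 0), Q = (1, 0), N = (0, 1), D = (4, 1) — the answer is frame-independent, so this choice is without loss of generality.
1. V is the midpoint of BQ ⇒ V = (1/2, 0)
2. With DU:UB = r, write λ = r/(r+1) so U = D + λ·(B−D); U is affine-linear in λ
Every point depending on U is an affine combination of U and λ-independent points, so each such coordinate is linear in λ; the λ² term in each signed area is a multiple of (B−D)×(B−D) = 0, so 2·[DVQ] and 2·[UQB] are each linear in λ. Evaluating at λ=0 and λ=1:
  2·[DVQ] = 1/2,   2·[UQB] = λ − 1
So [DVQ]:[UQB] = (1/2) / (λ − 1). Setting this equal to -5/2:
  1/2 = -5/2·(λ − 1)  ⇒  λ = 4/5
Then r = λ/(1−λ) = (4/5)/(1/5) = 4. Check: with r = 4, U = (4/5, 1/5) and [DVQ]:[UQB] = -5/2 as required.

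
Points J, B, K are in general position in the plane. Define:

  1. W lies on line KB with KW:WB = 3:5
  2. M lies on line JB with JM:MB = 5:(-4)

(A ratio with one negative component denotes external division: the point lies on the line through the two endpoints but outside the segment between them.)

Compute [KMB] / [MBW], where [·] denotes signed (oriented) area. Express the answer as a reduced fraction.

Assign J = (0, 0), B = (1, 0), K = (0, 1) — the answer is frame-independent, so this choice is without loss of generality.
1. W lies on line KB with KW:WB = 3:5 ⇒ W = (3/8, 5/8)
2. M lies on line JB with JM:MB = 5:(-4) ⇒ M = (5, 0)
2·[KMB] = -4, 2·[MBW] = -5/2
[KMB]:[MBW] = -4:-5/2 = 8/5

[KMB]:[MBW] = 8/5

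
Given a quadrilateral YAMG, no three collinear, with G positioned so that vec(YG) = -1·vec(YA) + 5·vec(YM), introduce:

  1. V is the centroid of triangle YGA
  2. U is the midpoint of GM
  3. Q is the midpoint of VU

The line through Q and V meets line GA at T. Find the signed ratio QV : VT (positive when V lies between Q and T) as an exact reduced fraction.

QV:VT = -1/20

Choose coordinates Y = (0, 0), A = (1, 0), M = (0, 1), G = (-1, 5).
1. V is the centroid of triangle YGA ⇒ V = (0, 5/3)
2. U is the midpoint of GM ⇒ U = (-1/2, 3)
3. Q is the midpoint of VU ⇒ Q = (-1/4, 7/3)
line QV meets GA at T = (-5, 15)
V = Q + t·(T−Q) with t = -1/19, so QV:VT = -1/19:20/19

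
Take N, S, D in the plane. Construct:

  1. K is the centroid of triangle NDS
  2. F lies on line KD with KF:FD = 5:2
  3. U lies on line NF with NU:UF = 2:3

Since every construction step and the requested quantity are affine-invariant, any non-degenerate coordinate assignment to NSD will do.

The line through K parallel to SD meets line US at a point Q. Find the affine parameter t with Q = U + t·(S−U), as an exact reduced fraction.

Set N = (0, 0), S = (1, 0), D = (0, 1); any affine frame gives the same invariant.
1. K is the centroid of triangle NDS ⇒ K = (1/3, 1/3)
2. F lies on line KD with KF:FD = 5:2 ⇒ F = (2/21, 17/21)
3. U lies on line NF with NU:UF = 2:3 ⇒ U = (4/105, 34/105)
through K parallel to SD: direction (-1, 1); meets US at Q = (100/201, 34/201)
Q = U + t·(S−U) with t = 32/67

t = 32/67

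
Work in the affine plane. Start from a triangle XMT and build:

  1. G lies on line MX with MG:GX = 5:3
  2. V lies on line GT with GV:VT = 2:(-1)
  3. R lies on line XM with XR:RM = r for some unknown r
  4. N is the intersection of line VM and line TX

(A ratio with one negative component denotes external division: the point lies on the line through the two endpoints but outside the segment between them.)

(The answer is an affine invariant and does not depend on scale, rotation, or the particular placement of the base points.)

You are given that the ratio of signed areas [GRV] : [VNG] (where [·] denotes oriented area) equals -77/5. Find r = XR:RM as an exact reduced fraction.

r = -3/2

Work in coordinates with X = (0, 0), M = (1, 0), T = (0, 1).
1. G lies on line MX with MG:GX = 5:3 ⇒ G = (3/8, 0)
2. V lies on line GT with GV:VT = 2:(-1) ⇒ V = (-3/8, 2)
3. With XR:RM = r, write λ = r/(r+1) so R = X + λ·(M−X); R is affine-linear in λ
4. N is the intersection of line VM and line TX ⇒ N = (0, 16/11)
Every point depending on R is an affine combination of R and λ-independent points, so each such coordinate is linear in λ; the λ² term in each signed area is a multiple of (M−X)×(M−X) = 0, so 2·[GRV] and 2·[VNG] are each linear in λ. Evaluating at λ=0 and λ=1:
  2·[GRV] = 2·λ − 3/4,   2·[VNG] = -15/44
So [GRV]:[VNG] = (2·λ − 3/4) / (-15/44). Setting this equal to -77/5:
  2·λ − 3/4 = -77/5·(-15/44)  ⇒  λ = 3
Then r = λ/(1−λ) = (3)/(-2) = -3/2. Check: with r = -3/2, R = (3, 0) and [GRV]:[VNG] = -77/5 as required.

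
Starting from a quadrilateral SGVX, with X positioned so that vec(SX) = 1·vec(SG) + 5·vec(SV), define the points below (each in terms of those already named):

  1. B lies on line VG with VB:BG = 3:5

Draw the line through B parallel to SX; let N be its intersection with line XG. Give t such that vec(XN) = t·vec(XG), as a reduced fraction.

Set S = (0, 0), G = (1, 0), V = (0, 1), X = (1, 5); any affine frame gives the same invariant.
1. B lies on line VG with VB:BG = 3:5 ⇒ B = (3/8, 5/8)
through B parallel to SX: direction (1, 5); meets XG at N = (1, 15/4)
N = X + t·(G−X) with t = 1/4

t = 1/4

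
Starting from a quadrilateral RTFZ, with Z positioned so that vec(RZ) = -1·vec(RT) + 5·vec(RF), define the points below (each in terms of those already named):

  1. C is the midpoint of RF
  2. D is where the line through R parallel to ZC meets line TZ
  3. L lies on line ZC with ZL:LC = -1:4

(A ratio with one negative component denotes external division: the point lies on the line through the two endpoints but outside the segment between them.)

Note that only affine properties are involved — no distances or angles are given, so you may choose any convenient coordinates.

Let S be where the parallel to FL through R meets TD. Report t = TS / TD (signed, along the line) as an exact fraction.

t = 44/39

Assign R = (0, 0), T = (1, 0), F = (0, 1), Z = (-1, 5) — the answer is frame-independent, so this choice is without loss of generality.
1. C is the midpoint of RF ⇒ C = (0, 1/2)
2. D is where the line through R parallel to ZC meets line TZ ⇒ D = (-5/4, 45/8)
3. L lies on line ZC with ZL:LC = -1:4 ⇒ L = (-4/3, 13/2)
through R parallel to FL: direction (-4/3, 11/2); meets TD at S = (-20/13, 165/26)
S = T + t·(D−T) with t = 44/39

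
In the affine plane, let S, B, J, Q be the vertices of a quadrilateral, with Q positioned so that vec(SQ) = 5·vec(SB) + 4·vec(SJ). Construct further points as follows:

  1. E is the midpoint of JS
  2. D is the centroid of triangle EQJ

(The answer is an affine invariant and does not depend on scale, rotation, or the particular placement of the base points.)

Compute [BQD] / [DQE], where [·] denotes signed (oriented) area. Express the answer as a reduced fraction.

Choose coordinates S = (0, 0), B = (1, 0), J = (0, 1), Q = (5, 4).
1. E is the midpoint of JS ⇒ E = (0, 1/2)
2. D is the centroid of triangle EQJ ⇒ D = (5/3, 11/6)
2·[BQD] = 14/3, 2·[DQE] = -5/6
[BQD]:[DQE] = 14/3:-5/6 = -28/5

[BQD]:[DQE] = -28/5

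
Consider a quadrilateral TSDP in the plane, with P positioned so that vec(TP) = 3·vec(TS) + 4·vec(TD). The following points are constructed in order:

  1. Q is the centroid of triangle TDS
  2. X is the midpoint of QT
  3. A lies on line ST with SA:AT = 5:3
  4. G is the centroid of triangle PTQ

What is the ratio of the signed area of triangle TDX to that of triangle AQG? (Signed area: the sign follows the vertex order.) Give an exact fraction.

Assign T = (0, 0), S = (1, 0), D = (0, 1), P = (3, 4) — the answer is frame-independent, so this choice is without loss of generality.
1. Q is the centroid of triangle TDS ⇒ Q = (1/3, 1/3)
2. X is the midpoint of QT ⇒ X = (1/6, 1/6)
3. A lies on line ST with SA:AT = 5:3 ⇒ A = (3/8, 0)
4. G is the centroid of triangle PTQ ⇒ G = (10/9, 13/9)
2·[TDX] = -1/6, 2·[AQG] = -11/36
[TDX]:[AQG] = -1/6:-11/36 = 6/11

[TDX]:[AQG] = 6/11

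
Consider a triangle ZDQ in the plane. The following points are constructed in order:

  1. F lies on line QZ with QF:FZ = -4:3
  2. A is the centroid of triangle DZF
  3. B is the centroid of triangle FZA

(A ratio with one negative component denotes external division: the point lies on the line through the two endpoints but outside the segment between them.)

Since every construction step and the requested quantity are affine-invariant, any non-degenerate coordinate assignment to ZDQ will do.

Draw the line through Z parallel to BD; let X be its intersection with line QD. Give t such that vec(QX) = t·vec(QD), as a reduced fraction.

t = 2/5

Set Z = (0, 0), D = (1, 0), Q = (0, 1); any affine frame gives the same invariant.
1. F lies on line QZ with QF:FZ = -4:3 ⇒ F = (0, -3)
2. A is the centroid of triangle DZF ⇒ A = (1/3, -1)
3. B is the centroid of triangle FZA ⇒ B = (1/9, -4/3)
through Z parallel to BD: direction (8/9, 4/3); meets QD at X = (2/5, 3/5)
X = Q + t·(D−Q) with t = 2/5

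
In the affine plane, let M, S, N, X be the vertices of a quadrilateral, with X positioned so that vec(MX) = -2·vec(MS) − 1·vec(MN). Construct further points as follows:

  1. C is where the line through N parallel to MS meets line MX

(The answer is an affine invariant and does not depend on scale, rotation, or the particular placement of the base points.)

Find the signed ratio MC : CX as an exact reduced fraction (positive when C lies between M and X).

Choose coordinates M = (0, 0), S = (1, 0), N = (0, 1), X = (-2, -1).
1. C is where the line through N parallel to MS meets line MX ⇒ C = (2, 1)
C = M + t·(X−M) with t = -1, so MC:CX = t:(1−t) = -1:2

MC:CX = -1/2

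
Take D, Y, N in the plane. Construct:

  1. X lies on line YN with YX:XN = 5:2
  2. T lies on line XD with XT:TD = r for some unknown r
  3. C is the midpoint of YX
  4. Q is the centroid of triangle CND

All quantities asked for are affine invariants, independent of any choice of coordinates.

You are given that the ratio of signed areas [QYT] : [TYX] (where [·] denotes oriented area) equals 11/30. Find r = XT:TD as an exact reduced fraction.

Work in coordinates with D = (0, 0), Y = (1, 0), N = (0, 1).
1. X lies on line YN with YX:XN = 5:2 ⇒ X = (2/7, 5/7)
2. With XT:TD = r, write λ = r/(r+1) so T = X + λ·(D−X); T is affine-linear in λ
3. C is the midpoint of YX ⇒ C = (9/14, 5/14)
4. Q is the centroid of triangle CND ⇒ Q = (3/14, 19/42)
Every point depending on T is an affine combination of T and λ-independent points, so each such coordinate is linear in λ; the λ² term in each signed area is a multiple of (D−X)×(D−X) = 0, so 2·[QYT] and 2·[TYX] are each linear in λ. Evaluating at λ=0 and λ=1:
  2·[QYT] = -29/42·λ + 5/21,   2·[TYX] = 5/7·λ
So [QYT]:[TYX] = (-29/42·λ + 5/21) / (5/7·λ). Setting this equal to 11/30:
  -29/42·λ + 5/21 = 11/30·(5/7·λ)  ⇒  λ = 1/4
Then r = λ/(1−λ) = (1/4)/(3/4) = 1/3. Check: with r = 1/3, T = (3/14, 15/28) and [QYT]:[TYX] = 11/30 as required.

r = 1/3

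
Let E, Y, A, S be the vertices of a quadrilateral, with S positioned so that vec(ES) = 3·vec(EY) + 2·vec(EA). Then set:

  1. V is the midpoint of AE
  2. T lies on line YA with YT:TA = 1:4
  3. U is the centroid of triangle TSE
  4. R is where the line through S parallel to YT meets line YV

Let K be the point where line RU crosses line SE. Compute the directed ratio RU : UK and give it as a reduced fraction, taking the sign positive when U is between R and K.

RU:UK = 89

Work in coordinates with E = (0, 0), Y = (1, 0), A = (0, 1), S = (3, 2).
1. V is the midpoint of AE ⇒ V = (0, 1/2)
2. T lies on line YA with YT:TA = 1:4 ⇒ T = (4/5, 1/5)
3. U is the centroid of triangle TSE ⇒ U = (19/15, 11/15)
4. R is where the line through S parallel to YT meets line YV ⇒ R = (9, -4)
line RU meets SE at K = (105/89, 70/89)
U = R + t·(K−R) with t = 89/90, so RU:UK = 89/90:1/90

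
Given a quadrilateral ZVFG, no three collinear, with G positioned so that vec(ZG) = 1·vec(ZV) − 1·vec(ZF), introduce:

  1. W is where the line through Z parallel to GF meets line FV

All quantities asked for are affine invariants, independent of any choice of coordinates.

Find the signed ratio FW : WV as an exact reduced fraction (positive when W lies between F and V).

FW:WV = -1/2

Choose coordinates Z = (0, 0), V = (1, 0), F = (0, 1), G = (1, -1).
1. W is where the line through Z parallel to GF meets line FV ⇒ W = (-1, 2)
W = F + t·(V−F) with t = -1, so FW:WV = t:(1−t) = -1:2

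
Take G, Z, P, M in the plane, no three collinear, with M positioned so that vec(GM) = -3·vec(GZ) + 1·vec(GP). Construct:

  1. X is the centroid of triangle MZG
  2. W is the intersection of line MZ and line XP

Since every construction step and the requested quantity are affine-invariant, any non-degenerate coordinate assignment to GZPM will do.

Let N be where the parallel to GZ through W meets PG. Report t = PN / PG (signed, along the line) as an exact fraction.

Set G = (0, 0), Z = (1, 0), P = (0, 1), M = (-3, 1); any affine frame gives the same invariant.
1. X is the centroid of triangle MZG ⇒ X = (-2/3, 1/3)
2. W is the intersection of line MZ and line XP ⇒ W = (-3/5, 2/5)
through W parallel to GZ: direction (1, 0); meets PG at N = (0, 2/5)
N = P + t·(G−P) with t = 3/5

t = 3/5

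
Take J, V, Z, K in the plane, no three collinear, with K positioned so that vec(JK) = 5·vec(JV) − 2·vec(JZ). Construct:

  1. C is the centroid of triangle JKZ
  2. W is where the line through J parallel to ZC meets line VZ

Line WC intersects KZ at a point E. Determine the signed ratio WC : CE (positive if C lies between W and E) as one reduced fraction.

WC:CE = 5

Set J = (0, 0), V = (1, 0), Z = (0, 1), K = (5, -2); any affine frame gives the same invariant.
1. C is the centroid of triangle JKZ ⇒ C = (5/3, -1/3)
2. W is where the line through J parallel to ZC meets line VZ ⇒ W = (5, -4)
line WC meets KZ at E = (1, 2/5)
C = W + t·(E−W) with t = 5/6, so WC:CE = 5/6:1/6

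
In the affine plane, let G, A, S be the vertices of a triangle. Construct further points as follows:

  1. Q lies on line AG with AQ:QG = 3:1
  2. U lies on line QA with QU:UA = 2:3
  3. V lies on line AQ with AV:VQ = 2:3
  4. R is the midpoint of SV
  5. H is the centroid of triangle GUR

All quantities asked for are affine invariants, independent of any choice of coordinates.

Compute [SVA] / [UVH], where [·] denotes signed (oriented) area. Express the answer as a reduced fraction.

[SVA]:[UVH] = 12

Choose coordinates G = (0, 0), A = (1, 0), S = (0, 1).
1. Q lies on line AG with AQ:QG = 3:1 ⇒ Q = (1/4, 0)
2. U lies on line QA with QU:UA = 2:3 ⇒ U = (11/20, 0)
3. V lies on line AQ with AV:VQ = 2:3 ⇒ V = (7/10, 0)
4. R is the midpoint of SV ⇒ R = (7/20, 1/2)
5. H is the centroid of triangle GUR ⇒ H = (3/10, 1/6)
2·[SVA] = 3/10, 2·[UVH] = 1/40
[SVA]:[UVH] = 3/10:1/40 = 12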